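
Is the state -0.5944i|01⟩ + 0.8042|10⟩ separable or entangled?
Entangled

Writing the state as a|00⟩ + b|01⟩ + c|10⟩ + d|11⟩, it is a product state iff ad − bc = 0.
Here (a, b, c, d) = (0, -0.5944i, 0.8042, 0): ad − bc = (0)(0) − (-0.5944i)(0.8042) = 0.478i ≠ 0, so the state is entangled.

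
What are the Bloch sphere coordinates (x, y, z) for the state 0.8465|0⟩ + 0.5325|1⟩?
(0.9015, 0, 0.433)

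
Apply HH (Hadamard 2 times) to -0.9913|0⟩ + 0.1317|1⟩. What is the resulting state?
-0.9913|0⟩ + 0.1317|1⟩

H² = I, so an even number of Hadamards cancels: H^2 = I and the state is unchanged.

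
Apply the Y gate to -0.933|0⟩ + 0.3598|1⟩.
-0.3598i|0⟩ - 0.933i|1⟩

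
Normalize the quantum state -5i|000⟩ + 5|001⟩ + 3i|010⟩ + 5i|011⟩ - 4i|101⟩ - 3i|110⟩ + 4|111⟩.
-(1/√5)i|000⟩ + 1/√5|001⟩ + 0.2683i|010⟩ + (1/√5)i|011⟩ - 0.3578i|101⟩ - 0.2683i|110⟩ + 0.3578|111⟩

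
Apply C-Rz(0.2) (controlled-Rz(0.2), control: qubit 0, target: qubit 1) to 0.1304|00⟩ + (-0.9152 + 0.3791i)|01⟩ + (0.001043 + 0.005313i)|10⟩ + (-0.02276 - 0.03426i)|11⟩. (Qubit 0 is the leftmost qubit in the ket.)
0.1304|00⟩ + (-0.9152 + 0.3791i)|01⟩ + (0.001568 + 0.005182i)|10⟩ + (-0.01923 - 0.03636i)|11⟩

C-Rz(0.2) leaves the control-|0⟩ kets |00⟩, |01⟩ unchanged and applies Rz(0.2) to qubit 1 on the control-|1⟩ pair (|10⟩, |11⟩).
Rz(0.2) = [[e^(−iθ/2), 0], [0, e^(iθ/2)]] with e^(±iθ/2) = cos(θ/2) ± i·sin(θ/2); θ = 0.2, cos(θ/2) ≈ 0.995004, sin(θ/2) ≈ 0.0998334.
With a = amp(|10⟩) = (0.001043 + 0.005313i) and b = amp(|11⟩) = (-0.02276 - 0.03426i):
new amp(|10⟩) = (0.995004 - 0.0998334i)·a = (0.001568 + 0.005182i)
new amp(|11⟩) = (0.995004 + 0.0998334i)·b = (-0.01923 - 0.03636i)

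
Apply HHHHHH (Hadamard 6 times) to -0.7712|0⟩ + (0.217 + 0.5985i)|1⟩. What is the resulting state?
-0.7712|0⟩ + (0.217 + 0.5985i)|1⟩

H² = I, so an even number of Hadamards cancels: H^6 = I and the state is unchanged.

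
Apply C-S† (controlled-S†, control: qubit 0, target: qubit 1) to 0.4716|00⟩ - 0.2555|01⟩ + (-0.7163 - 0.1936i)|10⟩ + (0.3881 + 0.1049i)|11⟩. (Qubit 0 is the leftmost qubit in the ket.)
0.4716|00⟩ - 0.2555|01⟩ + (-0.7163 - 0.1936i)|10⟩ + (0.1049 - 0.3881i)|11⟩

C-S† leaves the control-|0⟩ kets |00⟩, |01⟩ unchanged and applies S† to qubit 1 on the control-|1⟩ pair (|10⟩, |11⟩).
S† = [[1, 0], [0, -i]].
With a = amp(|10⟩) = (-0.7163 - 0.1936i) and b = amp(|11⟩) = (0.3881 + 0.1049i):
new amp(|10⟩) = (1)·a = (-0.7163 - 0.1936i)
new amp(|11⟩) = (-i)·b = (0.1049 - 0.3881i)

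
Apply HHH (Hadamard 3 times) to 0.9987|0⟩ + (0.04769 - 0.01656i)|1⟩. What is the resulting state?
(0.7399 - 0.01171i)|0⟩ + (0.6725 + 0.01171i)|1⟩

H² = I, so H^3 = H: a single Hadamard. With (a, b) = (0.9987, (0.04769 - 0.01656i)), H gives ((a + b)/√2, (a − b)/√2) = ((0.7399 - 0.01171i), (0.6725 + 0.01171i)).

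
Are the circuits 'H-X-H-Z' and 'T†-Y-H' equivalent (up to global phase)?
No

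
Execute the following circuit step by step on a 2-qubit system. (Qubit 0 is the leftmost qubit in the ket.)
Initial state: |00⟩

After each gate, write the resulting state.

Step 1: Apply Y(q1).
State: i|01⟩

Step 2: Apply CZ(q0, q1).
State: i|01⟩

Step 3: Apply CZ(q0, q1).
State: i|01⟩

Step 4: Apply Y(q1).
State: |00⟩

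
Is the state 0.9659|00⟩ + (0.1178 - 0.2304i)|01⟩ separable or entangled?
Separable

Writing the state as a|00⟩ + b|01⟩ + c|10⟩ + d|11⟩, it is a product state iff ad − bc = 0.
Here (a, b, c, d) = (0.9659, (0.1178 - 0.2304i), 0, 0): ad − bc = (0.9659)(0) − (0.1178 - 0.2304i)(0) = 0, so the state is separable.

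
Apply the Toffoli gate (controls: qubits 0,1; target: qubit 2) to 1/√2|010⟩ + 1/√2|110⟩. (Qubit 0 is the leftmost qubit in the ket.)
1/√2|010⟩ + 1/√2|111⟩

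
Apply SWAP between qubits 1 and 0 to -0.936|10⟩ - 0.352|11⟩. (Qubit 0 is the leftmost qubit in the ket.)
-0.936|01⟩ - 0.352|11⟩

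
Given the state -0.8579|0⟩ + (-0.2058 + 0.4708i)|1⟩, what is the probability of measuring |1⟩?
0.264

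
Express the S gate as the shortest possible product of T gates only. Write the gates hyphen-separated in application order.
T-T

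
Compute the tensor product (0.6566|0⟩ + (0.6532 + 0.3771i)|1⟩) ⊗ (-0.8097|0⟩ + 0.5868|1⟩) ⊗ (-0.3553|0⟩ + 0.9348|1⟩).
0.1889|000⟩ - 0.497|001⟩ - 0.1369|010⟩ + 0.3602|011⟩ + (0.1879 + 0.1085i)|100⟩ + (-0.4944 - 0.2854i)|101⟩ + (-0.1362 - 0.07862i)|110⟩ + (0.3583 + 0.2069i)|111⟩

amp(|b₁b₂…⟩) = product of the factor amplitudes for bits b₁, b₂, …; only kets whose every factor amplitude is nonzero survive.
|000⟩: (0.6566)(-0.8097)(-0.3553) = 0.1889
|001⟩: (0.6566)(-0.8097)(0.9348) = -0.497
|010⟩: (0.6566)(0.5868)(-0.3553) = -0.1369
|011⟩: (0.6566)(0.5868)(0.9348) = 0.3602
|100⟩: (0.6532 + 0.3771i)(-0.8097)(-0.3553) = (0.1879 + 0.1085i)
|101⟩: (0.6532 + 0.3771i)(-0.8097)(0.9348) = (-0.4944 - 0.2854i)
|110⟩: (0.6532 + 0.3771i)(0.5868)(-0.3553) = (-0.1362 - 0.07862i)
|111⟩: (0.6532 + 0.3771i)(0.5868)(0.9348) = (0.3583 + 0.2069i)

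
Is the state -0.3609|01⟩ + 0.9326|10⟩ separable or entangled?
Entangled

Writing the state as a|00⟩ + b|01⟩ + c|10⟩ + d|11⟩, it is a product state iff ad − bc = 0.
Here (a, b, c, d) = (0, -0.3609, 0.9326, 0): ad − bc = (0)(0) − (-0.3609)(0.9326) = 0.3366 ≠ 0, so the state is entangled.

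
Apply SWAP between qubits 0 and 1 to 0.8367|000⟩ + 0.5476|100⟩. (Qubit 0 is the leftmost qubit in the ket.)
0.8367|000⟩ + 0.5476|010⟩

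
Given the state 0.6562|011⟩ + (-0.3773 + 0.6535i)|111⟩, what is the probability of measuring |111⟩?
0.5694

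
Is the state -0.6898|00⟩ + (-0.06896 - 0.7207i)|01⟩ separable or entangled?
Separable

Writing the state as a|00⟩ + b|01⟩ + c|10⟩ + d|11⟩, it is a product state iff ad − bc = 0.
Here (a, b, c, d) = (-0.6898, (-0.06896 - 0.7207i), 0, 0): ad − bc = (-0.6898)(0) − (-0.06896 - 0.7207i)(0) = 0, so the state is separable.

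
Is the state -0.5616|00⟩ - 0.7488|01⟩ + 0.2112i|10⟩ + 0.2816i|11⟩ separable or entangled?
Separable

Writing the state as a|00⟩ + b|01⟩ + c|10⟩ + d|11⟩, it is a product state iff ad − bc = 0.
Here (a, b, c, d) = (-0.5616, -0.7488, 0.2112i, 0.2816i): ad − bc = (-0.5616)(0.2816i) − (-0.7488)(0.2112i) = 0, so the state is separable.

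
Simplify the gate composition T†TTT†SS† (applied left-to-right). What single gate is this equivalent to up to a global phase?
I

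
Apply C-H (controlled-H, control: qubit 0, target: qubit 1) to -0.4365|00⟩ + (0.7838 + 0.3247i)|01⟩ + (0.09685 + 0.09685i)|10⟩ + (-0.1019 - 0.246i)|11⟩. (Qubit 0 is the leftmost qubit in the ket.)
-0.4365|00⟩ + (0.7838 + 0.3247i)|01⟩ + (-0.003571 - 0.1055i)|10⟩ + (0.1405 + 0.2424i)|11⟩

C-H leaves the control-|0⟩ kets |00⟩, |01⟩ unchanged and applies H to qubit 1 on the control-|1⟩ pair (|10⟩, |11⟩).
H = [[1/√2, 1/√2], [1/√2, -1/√2]].
With a = amp(|10⟩) = (0.09685 + 0.09685i) and b = amp(|11⟩) = (-0.1019 - 0.246i):
new amp(|10⟩) = (1/√2)·a + (1/√2)·b = (-0.003571 - 0.1055i)
new amp(|11⟩) = (1/√2)·a + (-1/√2)·b = (0.1405 + 0.2424i)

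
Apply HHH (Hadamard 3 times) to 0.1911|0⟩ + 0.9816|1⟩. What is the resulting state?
0.8292|0⟩ - 0.559|1⟩

H² = I, so H^3 = H: a single Hadamard. With (a, b) = (0.1911, 0.9816), H gives ((a + b)/√2, (a − b)/√2) = (0.8292, -0.559).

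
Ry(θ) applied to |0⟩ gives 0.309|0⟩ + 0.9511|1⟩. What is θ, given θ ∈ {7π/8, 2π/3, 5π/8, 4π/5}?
4π/5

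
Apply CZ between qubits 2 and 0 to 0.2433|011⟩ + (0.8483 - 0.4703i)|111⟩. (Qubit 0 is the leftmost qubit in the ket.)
0.2433|011⟩ + (-0.8483 + 0.4703i)|111⟩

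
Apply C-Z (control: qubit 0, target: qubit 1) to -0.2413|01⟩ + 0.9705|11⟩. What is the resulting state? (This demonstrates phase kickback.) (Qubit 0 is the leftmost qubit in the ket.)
-0.2413|01⟩ - 0.9705|11⟩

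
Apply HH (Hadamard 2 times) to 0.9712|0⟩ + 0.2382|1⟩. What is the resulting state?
0.9712|0⟩ + 0.2382|1⟩

H² = I, so an even number of Hadamards cancels: H^2 = I and the state is unchanged.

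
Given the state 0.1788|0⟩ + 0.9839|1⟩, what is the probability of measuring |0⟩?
0.03197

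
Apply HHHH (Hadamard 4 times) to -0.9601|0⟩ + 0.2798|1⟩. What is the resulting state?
-0.9601|0⟩ + 0.2798|1⟩

H² = I, so an even number of Hadamards cancels: H^4 = I and the state is unchanged.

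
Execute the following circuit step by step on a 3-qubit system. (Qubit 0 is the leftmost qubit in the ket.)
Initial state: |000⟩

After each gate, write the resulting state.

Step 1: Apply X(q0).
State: |100⟩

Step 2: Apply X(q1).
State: |110⟩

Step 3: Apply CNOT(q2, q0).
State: |110⟩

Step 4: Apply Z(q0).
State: -|110⟩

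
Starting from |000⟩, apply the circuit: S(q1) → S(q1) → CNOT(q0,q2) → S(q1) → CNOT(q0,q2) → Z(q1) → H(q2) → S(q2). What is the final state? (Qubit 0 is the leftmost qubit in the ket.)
1/√2|000⟩ + (1/√2)i|001⟩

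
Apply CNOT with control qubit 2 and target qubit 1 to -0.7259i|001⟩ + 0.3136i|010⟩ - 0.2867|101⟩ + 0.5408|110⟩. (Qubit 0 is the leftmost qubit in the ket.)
0.3136i|010⟩ - 0.7259i|011⟩ + 0.5408|110⟩ - 0.2867|111⟩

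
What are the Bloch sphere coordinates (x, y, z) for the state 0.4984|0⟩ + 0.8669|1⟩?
(0.8641, 0, -0.5031)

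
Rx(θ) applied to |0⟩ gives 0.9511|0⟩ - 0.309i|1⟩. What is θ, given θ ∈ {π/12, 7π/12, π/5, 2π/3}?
π/5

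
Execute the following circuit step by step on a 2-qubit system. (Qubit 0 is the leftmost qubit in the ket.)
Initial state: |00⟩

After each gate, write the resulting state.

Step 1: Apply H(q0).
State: 1/√2|00⟩ + 1/√2|10⟩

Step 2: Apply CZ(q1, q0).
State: 1/√2|00⟩ + 1/√2|10⟩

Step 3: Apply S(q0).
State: 1/√2|00⟩ + (1/√2)i|10⟩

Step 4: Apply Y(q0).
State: 1/√2|00⟩ + (1/√2)i|10⟩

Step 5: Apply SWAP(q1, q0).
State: 1/√2|00⟩ + (1/√2)i|01⟩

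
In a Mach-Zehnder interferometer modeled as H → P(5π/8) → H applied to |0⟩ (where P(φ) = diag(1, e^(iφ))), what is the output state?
(0.3087 + 0.4619i)|0⟩ + (0.6913 - 0.4619i)|1⟩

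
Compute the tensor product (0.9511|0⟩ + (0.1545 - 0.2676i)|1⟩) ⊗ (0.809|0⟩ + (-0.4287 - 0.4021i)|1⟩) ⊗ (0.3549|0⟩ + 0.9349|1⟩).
0.2731|000⟩ + 0.7193|001⟩ + (-0.1447 - 0.1357i)|010⟩ + (-0.3812 - 0.3575i)|011⟩ + (0.04436 - 0.07683i)|100⟩ + (0.1169 - 0.2024i)|101⟩ + (-0.06169 + 0.01867i)|110⟩ + (-0.1625 + 0.04917i)|111⟩

amp(|b₁b₂…⟩) = product of the factor amplitudes for bits b₁, b₂, …; only kets whose every factor amplitude is nonzero survive.
|000⟩: (0.9511)(0.809)(0.3549) = 0.2731
|001⟩: (0.9511)(0.809)(0.9349) = 0.7193
|010⟩: (0.9511)(-0.4287 - 0.4021i)(0.3549) = (-0.1447 - 0.1357i)
|011⟩: (0.9511)(-0.4287 - 0.4021i)(0.9349) = (-0.3812 - 0.3575i)
|100⟩: (0.1545 - 0.2676i)(0.809)(0.3549) = (0.04436 - 0.07683i)
|101⟩: (0.1545 - 0.2676i)(0.809)(0.9349) = (0.1169 - 0.2024i)
|110⟩: (0.1545 - 0.2676i)(-0.4287 - 0.4021i)(0.3549) = (-0.06169 + 0.01867i)
|111⟩: (0.1545 - 0.2676i)(-0.4287 - 0.4021i)(0.9349) = (-0.1625 + 0.04917i)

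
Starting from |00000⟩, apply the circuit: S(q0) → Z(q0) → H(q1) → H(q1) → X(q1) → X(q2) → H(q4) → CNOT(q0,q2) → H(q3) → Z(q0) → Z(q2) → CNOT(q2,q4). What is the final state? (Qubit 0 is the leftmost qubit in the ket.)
-1/2|01100⟩ - 1/2|01101⟩ - 1/2|01110⟩ - 1/2|01111⟩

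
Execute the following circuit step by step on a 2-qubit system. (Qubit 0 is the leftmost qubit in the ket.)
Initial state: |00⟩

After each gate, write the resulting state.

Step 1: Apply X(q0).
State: |10⟩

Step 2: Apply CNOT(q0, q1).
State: |11⟩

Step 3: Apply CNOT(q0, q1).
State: |10⟩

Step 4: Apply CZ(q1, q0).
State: |10⟩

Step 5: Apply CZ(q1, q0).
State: |10⟩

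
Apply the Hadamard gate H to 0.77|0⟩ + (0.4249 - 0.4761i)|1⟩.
(0.8449 - 0.3367i)|0⟩ + (0.244 + 0.3367i)|1⟩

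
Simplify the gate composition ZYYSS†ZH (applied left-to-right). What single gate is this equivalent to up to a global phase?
H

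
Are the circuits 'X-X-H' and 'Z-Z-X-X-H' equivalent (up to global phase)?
Yes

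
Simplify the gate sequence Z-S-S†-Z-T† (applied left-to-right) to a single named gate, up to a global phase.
T†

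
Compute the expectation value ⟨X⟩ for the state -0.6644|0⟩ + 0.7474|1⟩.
-0.9931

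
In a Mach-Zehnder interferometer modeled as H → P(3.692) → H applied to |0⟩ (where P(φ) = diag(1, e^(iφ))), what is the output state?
(0.07384 - 0.2615i)|0⟩ + (0.9262 + 0.2615i)|1⟩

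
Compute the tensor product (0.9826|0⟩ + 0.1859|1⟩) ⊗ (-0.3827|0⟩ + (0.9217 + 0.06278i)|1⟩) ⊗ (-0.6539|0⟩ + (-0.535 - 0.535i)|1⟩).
0.2459|000⟩ + (0.2012 + 0.2012i)|001⟩ + (-0.5922 - 0.04034i)|010⟩ + (-0.4515 - 0.5175i)|011⟩ + 0.04652|100⟩ + (0.03806 + 0.03806i)|101⟩ + (-0.112 - 0.007632i)|110⟩ + (-0.08543 - 0.09791i)|111⟩

amp(|b₁b₂…⟩) = product of the factor amplitudes for bits b₁, b₂, …; only kets whose every factor amplitude is nonzero survive.
|000⟩: (0.9826)(-0.3827)(-0.6539) = 0.2459
|001⟩: (0.9826)(-0.3827)(-0.535 - 0.535i) = (0.2012 + 0.2012i)
|010⟩: (0.9826)(0.9217 + 0.06278i)(-0.6539) = (-0.5922 - 0.04034i)
|011⟩: (0.9826)(0.9217 + 0.06278i)(-0.535 - 0.535i) = (-0.4515 - 0.5175i)
|100⟩: (0.1859)(-0.3827)(-0.6539) = 0.04652
|101⟩: (0.1859)(-0.3827)(-0.535 - 0.535i) = (0.03806 + 0.03806i)
|110⟩: (0.1859)(0.9217 + 0.06278i)(-0.6539) = (-0.112 - 0.007632i)
|111⟩: (0.1859)(0.9217 + 0.06278i)(-0.535 - 0.535i) = (-0.08543 - 0.09791i)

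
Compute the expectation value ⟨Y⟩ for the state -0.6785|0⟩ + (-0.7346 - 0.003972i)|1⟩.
0.00539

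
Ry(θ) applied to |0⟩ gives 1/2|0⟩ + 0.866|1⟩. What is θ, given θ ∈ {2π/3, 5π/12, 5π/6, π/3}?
2π/3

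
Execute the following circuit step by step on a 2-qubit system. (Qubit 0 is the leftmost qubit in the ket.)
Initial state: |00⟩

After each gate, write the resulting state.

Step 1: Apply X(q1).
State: |01⟩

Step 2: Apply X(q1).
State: |00⟩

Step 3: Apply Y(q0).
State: i|10⟩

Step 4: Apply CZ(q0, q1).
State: i|10⟩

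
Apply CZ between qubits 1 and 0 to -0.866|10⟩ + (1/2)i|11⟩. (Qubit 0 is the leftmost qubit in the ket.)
-0.866|10⟩ - (1/2)i|11⟩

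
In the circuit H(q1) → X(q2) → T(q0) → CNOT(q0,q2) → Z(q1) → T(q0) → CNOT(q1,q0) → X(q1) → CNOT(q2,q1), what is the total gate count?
9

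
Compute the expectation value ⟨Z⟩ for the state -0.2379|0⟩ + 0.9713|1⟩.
-0.8868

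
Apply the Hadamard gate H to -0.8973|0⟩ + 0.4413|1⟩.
-0.3224|0⟩ - 0.9465|1⟩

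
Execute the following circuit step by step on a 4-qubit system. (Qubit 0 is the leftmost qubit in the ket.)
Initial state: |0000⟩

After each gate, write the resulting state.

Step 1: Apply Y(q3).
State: i|0001⟩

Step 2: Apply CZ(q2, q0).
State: i|0001⟩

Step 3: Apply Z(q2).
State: i|0001⟩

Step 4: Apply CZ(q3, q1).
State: i|0001⟩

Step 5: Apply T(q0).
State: i|0001⟩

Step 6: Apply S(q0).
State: i|0001⟩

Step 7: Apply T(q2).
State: i|0001⟩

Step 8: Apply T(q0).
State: i|0001⟩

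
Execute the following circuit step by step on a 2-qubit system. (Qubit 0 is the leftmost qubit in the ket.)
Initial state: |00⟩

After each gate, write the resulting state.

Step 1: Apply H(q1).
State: 1/√2|00⟩ + 1/√2|01⟩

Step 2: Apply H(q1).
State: |00⟩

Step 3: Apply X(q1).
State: |01⟩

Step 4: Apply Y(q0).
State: i|11⟩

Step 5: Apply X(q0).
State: i|01⟩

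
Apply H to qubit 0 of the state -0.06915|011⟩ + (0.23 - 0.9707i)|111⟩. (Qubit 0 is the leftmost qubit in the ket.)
(0.1137 - 0.6864i)|011⟩ + (-0.2115 + 0.6864i)|111⟩

H on qubit 0 mixes each pair of kets that differ only in qubit 0: amplitudes (a, b) of (|…0…⟩, |…1…⟩) become ((a + b)/√2, (a − b)/√2). Kets absent from the input have amplitude 0.
(|011⟩, |111⟩): (a, b) = (-0.06915, (0.23 - 0.9707i)) → ((0.1137 - 0.6864i), (-0.2115 + 0.6864i))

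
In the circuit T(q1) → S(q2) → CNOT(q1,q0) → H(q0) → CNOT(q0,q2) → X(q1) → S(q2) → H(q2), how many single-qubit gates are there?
6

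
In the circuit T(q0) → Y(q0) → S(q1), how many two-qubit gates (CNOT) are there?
0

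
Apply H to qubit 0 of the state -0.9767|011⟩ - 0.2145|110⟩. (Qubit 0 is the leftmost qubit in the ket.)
-0.1517|010⟩ - 0.6906|011⟩ + 0.1517|110⟩ - 0.6906|111⟩

H on qubit 0 mixes each pair of kets that differ only in qubit 0: amplitudes (a, b) of (|…0…⟩, |…1…⟩) become ((a + b)/√2, (a − b)/√2). Kets absent from the input have amplitude 0.
(|010⟩, |110⟩): (a, b) = (0, -0.2145) → (-0.1517, 0.1517)
(|011⟩, |111⟩): (a, b) = (-0.9767, 0) → (-0.6906, -0.6906)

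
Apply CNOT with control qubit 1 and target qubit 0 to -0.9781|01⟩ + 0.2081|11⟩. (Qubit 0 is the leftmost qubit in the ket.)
0.2081|01⟩ - 0.9781|11⟩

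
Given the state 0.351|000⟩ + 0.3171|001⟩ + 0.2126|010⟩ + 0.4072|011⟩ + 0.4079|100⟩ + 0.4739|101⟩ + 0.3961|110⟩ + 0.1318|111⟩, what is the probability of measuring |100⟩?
0.1664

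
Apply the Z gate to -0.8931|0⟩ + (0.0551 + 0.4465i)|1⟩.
-0.8931|0⟩ + (-0.0551 - 0.4465i)|1⟩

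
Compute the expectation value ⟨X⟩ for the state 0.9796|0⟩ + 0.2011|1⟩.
0.394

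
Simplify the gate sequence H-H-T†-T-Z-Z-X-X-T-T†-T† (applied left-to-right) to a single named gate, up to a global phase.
T†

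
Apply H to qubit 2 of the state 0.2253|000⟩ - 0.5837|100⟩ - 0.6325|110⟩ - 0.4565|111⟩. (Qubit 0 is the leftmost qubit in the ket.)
0.1593|000⟩ + 0.1593|001⟩ - 0.4127|100⟩ - 0.4127|101⟩ - 0.77|110⟩ - 0.1245|111⟩

H on qubit 2 mixes each pair of kets that differ only in qubit 2: amplitudes (a, b) of (|…0…⟩, |…1…⟩) become ((a + b)/√2, (a − b)/√2). Kets absent from the input have amplitude 0.
(|000⟩, |001⟩): (a, b) = (0.2253, 0) → (0.1593, 0.1593)
(|100⟩, |101⟩): (a, b) = (-0.5837, 0) → (-0.4127, -0.4127)
(|110⟩, |111⟩): (a, b) = (-0.6325, -0.4565) → (-0.77, -0.1245)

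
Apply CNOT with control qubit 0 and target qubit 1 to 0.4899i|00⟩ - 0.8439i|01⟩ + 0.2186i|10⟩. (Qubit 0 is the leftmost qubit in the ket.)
0.4899i|00⟩ - 0.8439i|01⟩ + 0.2186i|11⟩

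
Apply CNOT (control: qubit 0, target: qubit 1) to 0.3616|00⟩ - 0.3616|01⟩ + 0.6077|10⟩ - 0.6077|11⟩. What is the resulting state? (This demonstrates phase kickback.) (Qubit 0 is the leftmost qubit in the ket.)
0.3616|00⟩ - 0.3616|01⟩ - 0.6077|10⟩ + 0.6077|11⟩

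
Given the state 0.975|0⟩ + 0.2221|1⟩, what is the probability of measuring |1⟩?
0.04933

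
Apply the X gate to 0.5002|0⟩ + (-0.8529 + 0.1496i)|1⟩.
(-0.8529 + 0.1496i)|0⟩ + 0.5002|1⟩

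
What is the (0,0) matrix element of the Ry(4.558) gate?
-0.6505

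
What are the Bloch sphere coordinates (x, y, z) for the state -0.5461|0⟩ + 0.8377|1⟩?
(-0.9149, 0, -0.4035)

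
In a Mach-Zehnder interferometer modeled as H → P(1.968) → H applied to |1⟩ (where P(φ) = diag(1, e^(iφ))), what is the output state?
(0.6934 - 0.4611i)|0⟩ + (0.3066 + 0.4611i)|1⟩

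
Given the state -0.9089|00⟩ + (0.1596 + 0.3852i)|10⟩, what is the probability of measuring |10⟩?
0.1739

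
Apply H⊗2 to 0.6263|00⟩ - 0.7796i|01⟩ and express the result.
(0.3132 - 0.3898i)|00⟩ + (0.3132 + 0.3898i)|01⟩ + (0.3132 - 0.3898i)|10⟩ + (0.3132 + 0.3898i)|11⟩

H⊗2 gives amp(|y⟩) = (1/2) Σ_x (−1)^(x·y) amp(|x⟩), where x·y is the number of positions in which both x and y have a 1.
|00⟩: (0.6263 - 0.7796i)/2 = (0.3132 - 0.3898i)
|01⟩: (0.6263 + 0.7796i)/2 = (0.3132 + 0.3898i)
|10⟩: (0.6263 - 0.7796i)/2 = (0.3132 - 0.3898i)
|11⟩: (0.6263 + 0.7796i)/2 = (0.3132 + 0.3898i)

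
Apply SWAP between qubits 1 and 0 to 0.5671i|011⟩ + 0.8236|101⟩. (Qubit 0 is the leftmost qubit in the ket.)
0.8236|011⟩ + 0.5671i|101⟩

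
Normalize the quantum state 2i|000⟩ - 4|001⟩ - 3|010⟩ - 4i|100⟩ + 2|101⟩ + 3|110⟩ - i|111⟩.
0.2604i|000⟩ - 0.5208|001⟩ - 0.3906|010⟩ - 0.5208i|100⟩ + 0.2604|101⟩ + 0.3906|110⟩ - 0.1302i|111⟩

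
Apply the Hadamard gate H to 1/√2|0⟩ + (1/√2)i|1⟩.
(1/2 + (1/2)i)|0⟩ + (1/2 - (1/2)i)|1⟩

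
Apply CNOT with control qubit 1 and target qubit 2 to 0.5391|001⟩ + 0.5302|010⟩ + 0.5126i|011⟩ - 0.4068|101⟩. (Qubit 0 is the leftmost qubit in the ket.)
0.5391|001⟩ + 0.5126i|010⟩ + 0.5302|011⟩ - 0.4068|101⟩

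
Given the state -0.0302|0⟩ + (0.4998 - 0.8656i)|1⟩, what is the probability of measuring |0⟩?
0.000912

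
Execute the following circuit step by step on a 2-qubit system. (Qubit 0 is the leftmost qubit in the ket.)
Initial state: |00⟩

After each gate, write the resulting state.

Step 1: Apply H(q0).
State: 1/√2|00⟩ + 1/√2|10⟩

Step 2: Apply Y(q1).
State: (1/√2)i|01⟩ + (1/√2)i|11⟩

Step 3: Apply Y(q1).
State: 1/√2|00⟩ + 1/√2|10⟩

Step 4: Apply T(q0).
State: 1/√2|00⟩ + (1/2 + (1/2)i)|10⟩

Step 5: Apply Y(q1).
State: (1/√2)i|01⟩ + (-1/2 + (1/2)i)|11⟩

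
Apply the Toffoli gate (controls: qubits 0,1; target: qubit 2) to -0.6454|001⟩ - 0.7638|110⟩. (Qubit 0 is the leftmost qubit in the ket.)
-0.6454|001⟩ - 0.7638|111⟩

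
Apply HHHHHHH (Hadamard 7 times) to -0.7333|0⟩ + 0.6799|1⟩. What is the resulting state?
-0.03776|0⟩ - 0.9993|1⟩

H² = I, so H^7 = H: a single Hadamard. With (a, b) = (-0.7333, 0.6799), H gives ((a + b)/√2, (a − b)/√2) = (-0.03776, -0.9993).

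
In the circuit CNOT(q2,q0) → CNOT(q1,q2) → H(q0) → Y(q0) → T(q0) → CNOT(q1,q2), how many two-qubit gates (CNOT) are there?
3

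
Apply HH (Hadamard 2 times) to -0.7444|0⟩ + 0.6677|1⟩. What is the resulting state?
-0.7444|0⟩ + 0.6677|1⟩

H² = I, so an even number of Hadamards cancels: H^2 = I and the state is unchanged.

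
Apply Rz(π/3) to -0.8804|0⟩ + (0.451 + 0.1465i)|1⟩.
(-0.7624 + 0.4402i)|0⟩ + (0.3173 + 0.3524i)|1⟩

Rz(π/3) = [[e^(−iθ/2), 0], [0, e^(iθ/2)]] with e^(±iθ/2) = cos(θ/2) ± i·sin(θ/2); θ = π/3, cos(θ/2) ≈ 0.866025, sin(θ/2) ≈ 0.5.
With a = amp(|0⟩) = -0.8804 and b = amp(|1⟩) = (0.451 + 0.1465i):
new amp(|0⟩) = (0.866025 - 0.5i)·a = (-0.7624 + 0.4402i)
new amp(|1⟩) = (0.866025 + 0.5i)·b = (0.3173 + 0.3524i)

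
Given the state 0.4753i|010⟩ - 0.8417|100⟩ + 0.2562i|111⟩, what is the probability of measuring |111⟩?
0.06564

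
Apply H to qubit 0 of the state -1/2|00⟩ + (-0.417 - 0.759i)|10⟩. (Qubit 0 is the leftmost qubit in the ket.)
(-0.6484 - 0.5367i)|00⟩ + (-0.05869 + 0.5367i)|10⟩

H on qubit 0 mixes each pair of kets that differ only in qubit 0: amplitudes (a, b) of (|…0…⟩, |…1…⟩) become ((a + b)/√2, (a − b)/√2). Kets absent from the input have amplitude 0.
(|00⟩, |10⟩): (a, b) = (-1/2, (-0.417 - 0.759i)) → ((-0.6484 - 0.5367i), (-0.05869 + 0.5367i))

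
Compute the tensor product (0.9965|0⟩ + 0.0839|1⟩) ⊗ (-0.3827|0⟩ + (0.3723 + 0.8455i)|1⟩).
-0.3814|00⟩ + (0.371 + 0.8425i)|01⟩ - 0.03211|10⟩ + (0.03124 + 0.07094i)|11⟩

amp(|b₁b₂…⟩) = product of the factor amplitudes for bits b₁, b₂, …; only kets whose every factor amplitude is nonzero survive.
|00⟩: (0.9965)(-0.3827) = -0.3814
|01⟩: (0.9965)(0.3723 + 0.8455i) = (0.371 + 0.8425i)
|10⟩: (0.0839)(-0.3827) = -0.03211
|11⟩: (0.0839)(0.3723 + 0.8455i) = (0.03124 + 0.07094i)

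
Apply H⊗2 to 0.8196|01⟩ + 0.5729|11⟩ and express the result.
0.6963|00⟩ - 0.6963|01⟩ + 0.1234|10⟩ - 0.1234|11⟩

H⊗2 gives amp(|y⟩) = (1/2) Σ_x (−1)^(x·y) amp(|x⟩), where x·y is the number of positions in which both x and y have a 1.
|00⟩: (0.8196 + 0.5729)/2 = 0.6963
|01⟩: (-0.8196 - 0.5729)/2 = -0.6963
|10⟩: (0.8196 - 0.5729)/2 = 0.1234
|11⟩: (-0.8196 + 0.5729)/2 = -0.1234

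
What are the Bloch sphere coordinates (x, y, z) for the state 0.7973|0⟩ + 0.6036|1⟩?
(0.9625, 0, 0.2714)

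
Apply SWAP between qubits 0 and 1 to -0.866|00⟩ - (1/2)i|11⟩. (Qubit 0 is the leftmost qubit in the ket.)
-0.866|00⟩ - (1/2)i|11⟩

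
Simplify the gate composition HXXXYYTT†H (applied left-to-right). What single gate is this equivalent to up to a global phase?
Z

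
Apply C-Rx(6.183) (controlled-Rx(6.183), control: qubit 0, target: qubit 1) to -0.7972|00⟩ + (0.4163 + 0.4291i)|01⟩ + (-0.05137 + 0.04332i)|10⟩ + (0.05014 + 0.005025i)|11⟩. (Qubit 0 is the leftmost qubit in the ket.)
-0.7972|00⟩ + (0.4163 + 0.4291i)|01⟩ + (0.05156 - 0.04578i)|10⟩ + (-0.04791 - 0.002447i)|11⟩

C-Rx(6.183) leaves the control-|0⟩ kets |00⟩, |01⟩ unchanged and applies Rx(6.183) to qubit 1 on the control-|1⟩ pair (|10⟩, |11⟩).
Rx(6.183) = [[cos(θ/2), −i·sin(θ/2)], [−i·sin(θ/2), cos(θ/2)]]; θ = 6.183, cos(θ/2) ≈ -0.998746, sin(θ/2) ≈ 0.0500717.
With a = amp(|10⟩) = (-0.05137 + 0.04332i) and b = amp(|11⟩) = (0.05014 + 0.005025i):
new amp(|10⟩) = (-0.998746)·a + (-0.0500717i)·b = (0.05156 - 0.04578i)
new amp(|11⟩) = (-0.0500717i)·a + (-0.998746)·b = (-0.04791 - 0.002447i)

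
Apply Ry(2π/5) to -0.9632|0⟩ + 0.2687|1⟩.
-0.9372|0⟩ - 0.3488|1⟩

Ry(2π/5) = [[cos(θ/2), −sin(θ/2)], [sin(θ/2), cos(θ/2)]]; θ = 2π/5, cos(θ/2) ≈ 0.809017, sin(θ/2) ≈ 0.587785.
With a = amp(|0⟩) = -0.9632 and b = amp(|1⟩) = 0.2687:
new amp(|0⟩) = (0.809017)·a + (-0.587785)·b = -0.9372
new amp(|1⟩) = (0.587785)·a + (0.809017)·b = -0.3488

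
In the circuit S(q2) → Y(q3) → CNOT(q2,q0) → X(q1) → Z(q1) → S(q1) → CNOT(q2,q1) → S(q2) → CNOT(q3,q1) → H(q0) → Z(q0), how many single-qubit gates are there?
8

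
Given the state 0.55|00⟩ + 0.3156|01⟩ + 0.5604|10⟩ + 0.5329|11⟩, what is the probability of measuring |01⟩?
0.0996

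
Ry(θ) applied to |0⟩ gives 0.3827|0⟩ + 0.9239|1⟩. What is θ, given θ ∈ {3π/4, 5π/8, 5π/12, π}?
3π/4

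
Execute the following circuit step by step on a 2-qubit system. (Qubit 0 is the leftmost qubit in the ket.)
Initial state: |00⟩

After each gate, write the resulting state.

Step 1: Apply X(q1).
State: |01⟩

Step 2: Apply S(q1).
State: i|01⟩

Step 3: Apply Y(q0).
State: -|11⟩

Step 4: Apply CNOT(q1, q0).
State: -|01⟩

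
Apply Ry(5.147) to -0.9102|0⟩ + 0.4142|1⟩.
0.5444|0⟩ - 0.8389|1⟩

Ry(5.147) = [[cos(θ/2), −sin(θ/2)], [sin(θ/2), cos(θ/2)]]; θ = 5.147, cos(θ/2) ≈ -0.842929, sin(θ/2) ≈ 0.538025.
With a = amp(|0⟩) = -0.9102 and b = amp(|1⟩) = 0.4142:
new amp(|0⟩) = (-0.842929)·a + (-0.538025)·b = 0.5444
new amp(|1⟩) = (0.538025)·a + (-0.842929)·b = -0.8389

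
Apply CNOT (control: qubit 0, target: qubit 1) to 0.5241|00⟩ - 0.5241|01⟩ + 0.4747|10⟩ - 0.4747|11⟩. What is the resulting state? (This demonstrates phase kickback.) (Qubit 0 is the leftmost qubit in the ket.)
0.5241|00⟩ - 0.5241|01⟩ - 0.4747|10⟩ + 0.4747|11⟩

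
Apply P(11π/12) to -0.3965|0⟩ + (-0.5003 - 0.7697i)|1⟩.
-0.3965|0⟩ + (0.6825 + 0.614i)|1⟩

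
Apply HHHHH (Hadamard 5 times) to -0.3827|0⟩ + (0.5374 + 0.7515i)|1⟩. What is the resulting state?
(0.1094 + 0.5314i)|0⟩ + (-0.6506 - 0.5314i)|1⟩

H² = I, so H^5 = H: a single Hadamard. With (a, b) = (-0.3827, (0.5374 + 0.7515i)), H gives ((a + b)/√2, (a − b)/√2) = ((0.1094 + 0.5314i), (-0.6506 - 0.5314i)).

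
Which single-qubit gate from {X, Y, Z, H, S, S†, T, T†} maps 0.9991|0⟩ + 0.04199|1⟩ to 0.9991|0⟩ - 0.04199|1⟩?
Z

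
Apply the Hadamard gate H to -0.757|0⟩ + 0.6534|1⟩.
-0.07326|0⟩ - 0.9973|1⟩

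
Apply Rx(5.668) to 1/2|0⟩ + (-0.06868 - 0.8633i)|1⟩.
(-0.7379 + 0.02079i)|0⟩ + (0.06546 + 0.6714i)|1⟩

Rx(5.668) = [[cos(θ/2), −i·sin(θ/2)], [−i·sin(θ/2), cos(θ/2)]]; θ = 5.668, cos(θ/2) ≈ -0.953065, sin(θ/2) ≈ 0.302765.
With a = amp(|0⟩) = 1/2 and b = amp(|1⟩) = (-0.06868 - 0.8633i):
new amp(|0⟩) = (-0.953065)·a + (-0.302765i)·b = (-0.7379 + 0.02079i)
new amp(|1⟩) = (-0.302765i)·a + (-0.953065)·b = (0.06546 + 0.6714i)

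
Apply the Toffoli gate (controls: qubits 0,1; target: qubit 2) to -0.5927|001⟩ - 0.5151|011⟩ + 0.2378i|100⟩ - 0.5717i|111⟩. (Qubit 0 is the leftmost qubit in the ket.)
-0.5927|001⟩ - 0.5151|011⟩ + 0.2378i|100⟩ - 0.5717i|110⟩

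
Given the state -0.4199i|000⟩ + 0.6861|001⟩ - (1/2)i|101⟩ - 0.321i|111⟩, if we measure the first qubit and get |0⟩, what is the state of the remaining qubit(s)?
-0.522i|00⟩ + 0.8529|01⟩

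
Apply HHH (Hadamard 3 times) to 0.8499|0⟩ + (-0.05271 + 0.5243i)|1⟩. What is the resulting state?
(0.5637 + 0.3707i)|0⟩ + (0.6382 - 0.3707i)|1⟩

H² = I, so H^3 = H: a single Hadamard. With (a, b) = (0.8499, (-0.05271 + 0.5243i)), H gives ((a + b)/√2, (a − b)/√2) = ((0.5637 + 0.3707i), (0.6382 - 0.3707i)).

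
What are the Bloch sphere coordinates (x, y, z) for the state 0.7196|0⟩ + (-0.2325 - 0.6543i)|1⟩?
(-0.3346, -0.9417, 0.03566)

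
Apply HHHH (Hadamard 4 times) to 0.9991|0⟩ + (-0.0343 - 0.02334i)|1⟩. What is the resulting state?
0.9991|0⟩ + (-0.0343 - 0.02334i)|1⟩

H² = I, so an even number of Hadamards cancels: H^4 = I and the state is unchanged.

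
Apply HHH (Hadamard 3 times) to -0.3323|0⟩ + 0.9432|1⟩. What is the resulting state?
0.432|0⟩ - 0.9019|1⟩

H² = I, so H^3 = H: a single Hadamard. With (a, b) = (-0.3323, 0.9432), H gives ((a + b)/√2, (a − b)/√2) = (0.432, -0.9019).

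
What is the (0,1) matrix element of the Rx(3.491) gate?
-0.9848i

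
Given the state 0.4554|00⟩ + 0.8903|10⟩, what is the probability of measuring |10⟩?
0.7926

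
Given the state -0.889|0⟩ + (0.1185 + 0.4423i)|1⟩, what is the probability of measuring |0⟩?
0.7903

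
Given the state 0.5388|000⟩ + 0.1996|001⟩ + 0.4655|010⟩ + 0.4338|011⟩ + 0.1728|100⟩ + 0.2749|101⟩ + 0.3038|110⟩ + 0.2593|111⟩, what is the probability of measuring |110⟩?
0.09229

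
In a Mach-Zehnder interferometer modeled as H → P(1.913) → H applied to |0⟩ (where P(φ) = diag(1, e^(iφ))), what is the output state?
(0.3322 + 0.471i)|0⟩ + (0.6678 - 0.471i)|1⟩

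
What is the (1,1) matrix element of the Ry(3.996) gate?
-0.4143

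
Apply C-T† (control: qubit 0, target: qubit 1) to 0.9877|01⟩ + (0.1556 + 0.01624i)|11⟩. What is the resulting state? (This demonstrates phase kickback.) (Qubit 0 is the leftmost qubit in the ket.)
0.9877|01⟩ + (0.1215 - 0.09854i)|11⟩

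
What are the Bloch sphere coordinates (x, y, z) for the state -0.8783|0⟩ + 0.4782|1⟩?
(-0.84, 0, 0.5427)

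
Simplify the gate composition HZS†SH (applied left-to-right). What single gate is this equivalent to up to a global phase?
X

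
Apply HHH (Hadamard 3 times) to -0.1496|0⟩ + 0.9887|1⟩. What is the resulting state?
0.5933|0⟩ - 0.8049|1⟩

H² = I, so H^3 = H: a single Hadamard. With (a, b) = (-0.1496, 0.9887), H gives ((a + b)/√2, (a − b)/√2) = (0.5933, -0.8049).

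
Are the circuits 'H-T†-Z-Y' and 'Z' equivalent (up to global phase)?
No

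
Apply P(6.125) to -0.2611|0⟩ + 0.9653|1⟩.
-0.2611|0⟩ + (0.9532 - 0.1521i)|1⟩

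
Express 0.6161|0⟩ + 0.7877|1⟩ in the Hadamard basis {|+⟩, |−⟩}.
0.9926|+⟩ - 0.1213|−⟩

With |ψ⟩ = α|0⟩ + β|1⟩, the Hadamard-basis coefficients are ⟨+|ψ⟩ = (α + β)/√2 and ⟨−|ψ⟩ = (α − β)/√2.
Here α = 0.6161, β = 0.7877: (α + β)/√2 = 0.9926, (α − β)/√2 = -0.1213.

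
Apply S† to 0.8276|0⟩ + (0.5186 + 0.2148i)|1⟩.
0.8276|0⟩ + (0.2148 - 0.5186i)|1⟩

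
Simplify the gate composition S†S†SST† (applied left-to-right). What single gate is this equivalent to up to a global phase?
T†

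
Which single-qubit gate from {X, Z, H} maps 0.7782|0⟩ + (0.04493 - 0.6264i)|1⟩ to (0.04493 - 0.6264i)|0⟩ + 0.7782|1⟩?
X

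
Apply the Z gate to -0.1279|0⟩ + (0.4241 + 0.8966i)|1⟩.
-0.1279|0⟩ + (-0.4241 - 0.8966i)|1⟩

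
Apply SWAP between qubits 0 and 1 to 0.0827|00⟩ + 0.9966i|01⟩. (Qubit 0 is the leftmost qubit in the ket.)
0.0827|00⟩ + 0.9966i|10⟩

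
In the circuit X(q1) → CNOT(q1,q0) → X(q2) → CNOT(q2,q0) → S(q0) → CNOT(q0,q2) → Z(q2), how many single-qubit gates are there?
4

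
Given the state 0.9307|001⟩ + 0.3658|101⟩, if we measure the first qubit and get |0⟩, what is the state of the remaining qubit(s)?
|01⟩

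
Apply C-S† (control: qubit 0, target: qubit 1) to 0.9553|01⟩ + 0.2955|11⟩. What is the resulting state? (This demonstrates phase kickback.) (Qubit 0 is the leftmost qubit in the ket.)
0.9553|01⟩ - 0.2955i|11⟩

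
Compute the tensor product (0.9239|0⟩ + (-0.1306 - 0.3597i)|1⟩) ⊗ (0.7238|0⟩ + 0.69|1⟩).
0.6687|00⟩ + 0.6375|01⟩ + (-0.09453 - 0.2604i)|10⟩ + (-0.09011 - 0.2482i)|11⟩

amp(|b₁b₂…⟩) = product of the factor amplitudes for bits b₁, b₂, …; only kets whose every factor amplitude is nonzero survive.
|00⟩: (0.9239)(0.7238) = 0.6687
|01⟩: (0.9239)(0.69) = 0.6375
|10⟩: (-0.1306 - 0.3597i)(0.7238) = (-0.09453 - 0.2604i)
|11⟩: (-0.1306 - 0.3597i)(0.69) = (-0.09011 - 0.2482i)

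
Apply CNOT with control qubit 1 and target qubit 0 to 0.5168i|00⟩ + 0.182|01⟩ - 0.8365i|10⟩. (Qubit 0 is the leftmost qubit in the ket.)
0.5168i|00⟩ - 0.8365i|10⟩ + 0.182|11⟩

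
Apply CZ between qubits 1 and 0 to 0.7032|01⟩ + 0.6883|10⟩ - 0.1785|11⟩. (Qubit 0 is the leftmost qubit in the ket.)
0.7032|01⟩ + 0.6883|10⟩ + 0.1785|11⟩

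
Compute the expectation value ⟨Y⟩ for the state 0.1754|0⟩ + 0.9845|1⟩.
0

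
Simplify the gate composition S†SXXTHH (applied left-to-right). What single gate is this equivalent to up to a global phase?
T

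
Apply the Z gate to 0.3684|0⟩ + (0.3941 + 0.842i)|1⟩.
0.3684|0⟩ + (-0.3941 - 0.842i)|1⟩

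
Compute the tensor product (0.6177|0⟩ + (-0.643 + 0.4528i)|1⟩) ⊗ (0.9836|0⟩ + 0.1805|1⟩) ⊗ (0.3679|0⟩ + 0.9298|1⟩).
0.2235|000⟩ + 0.5649|001⟩ + 0.04102|010⟩ + 0.1037|011⟩ + (-0.2327 + 0.1639i)|100⟩ + (-0.5881 + 0.4141i)|101⟩ + (-0.0427 + 0.03007i)|110⟩ + (-0.1079 + 0.07599i)|111⟩

amp(|b₁b₂…⟩) = product of the factor amplitudes for bits b₁, b₂, …; only kets whose every factor amplitude is nonzero survive.
|000⟩: (0.6177)(0.9836)(0.3679) = 0.2235
|001⟩: (0.6177)(0.9836)(0.9298) = 0.5649
|010⟩: (0.6177)(0.1805)(0.3679) = 0.04102
|011⟩: (0.6177)(0.1805)(0.9298) = 0.1037
|100⟩: (-0.643 + 0.4528i)(0.9836)(0.3679) = (-0.2327 + 0.1639i)
|101⟩: (-0.643 + 0.4528i)(0.9836)(0.9298) = (-0.5881 + 0.4141i)
|110⟩: (-0.643 + 0.4528i)(0.1805)(0.3679) = (-0.0427 + 0.03007i)
|111⟩: (-0.643 + 0.4528i)(0.1805)(0.9298) = (-0.1079 + 0.07599i)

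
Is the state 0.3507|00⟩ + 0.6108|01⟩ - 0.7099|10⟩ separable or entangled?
Entangled

Writing the state as a|00⟩ + b|01⟩ + c|10⟩ + d|11⟩, it is a product state iff ad − bc = 0.
Here (a, b, c, d) = (0.3507, 0.6108, -0.7099, 0): ad − bc = (0.3507)(0) − (0.6108)(-0.7099) = 0.4336 ≠ 0, so the state is entangled.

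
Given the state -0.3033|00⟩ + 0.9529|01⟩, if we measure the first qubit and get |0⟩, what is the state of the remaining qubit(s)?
-0.3033|0⟩ + 0.9529|1⟩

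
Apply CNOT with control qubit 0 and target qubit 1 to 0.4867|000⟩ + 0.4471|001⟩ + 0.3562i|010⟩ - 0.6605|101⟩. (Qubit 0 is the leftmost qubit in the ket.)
0.4867|000⟩ + 0.4471|001⟩ + 0.3562i|010⟩ - 0.6605|111⟩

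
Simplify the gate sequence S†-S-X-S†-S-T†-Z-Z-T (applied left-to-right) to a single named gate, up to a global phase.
X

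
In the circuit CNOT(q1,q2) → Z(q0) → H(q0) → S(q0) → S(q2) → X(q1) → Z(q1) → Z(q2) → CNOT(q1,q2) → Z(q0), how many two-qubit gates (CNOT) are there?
2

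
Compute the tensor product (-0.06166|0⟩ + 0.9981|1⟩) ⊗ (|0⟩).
-0.06166|00⟩ + 0.9981|10⟩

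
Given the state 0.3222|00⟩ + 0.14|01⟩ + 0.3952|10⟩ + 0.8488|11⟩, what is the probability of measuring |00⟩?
0.1038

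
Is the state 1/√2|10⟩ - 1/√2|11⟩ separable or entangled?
Separable

Writing the state as a|00⟩ + b|01⟩ + c|10⟩ + d|11⟩, it is a product state iff ad − bc = 0.
Here (a, b, c, d) = (0, 0, 1/√2, -1/√2): ad − bc = (0)(-1/√2) − (0)(1/√2) = 0, so the state is separable.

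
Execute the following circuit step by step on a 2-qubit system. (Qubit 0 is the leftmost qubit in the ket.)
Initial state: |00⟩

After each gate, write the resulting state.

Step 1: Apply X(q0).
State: |10⟩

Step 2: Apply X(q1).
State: |11⟩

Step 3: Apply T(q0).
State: (1/√2 + (1/√2)i)|11⟩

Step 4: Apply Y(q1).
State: (1/√2 - (1/√2)i)|10⟩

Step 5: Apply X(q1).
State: (1/√2 - (1/√2)i)|11⟩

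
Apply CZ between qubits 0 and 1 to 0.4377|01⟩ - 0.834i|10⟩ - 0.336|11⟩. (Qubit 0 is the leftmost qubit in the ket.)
0.4377|01⟩ - 0.834i|10⟩ + 0.336|11⟩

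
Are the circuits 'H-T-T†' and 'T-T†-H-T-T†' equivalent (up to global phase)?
Yes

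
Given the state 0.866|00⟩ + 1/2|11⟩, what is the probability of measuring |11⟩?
1/4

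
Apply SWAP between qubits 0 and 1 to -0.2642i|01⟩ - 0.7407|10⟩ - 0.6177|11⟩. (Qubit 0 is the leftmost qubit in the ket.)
-0.7407|01⟩ - 0.2642i|10⟩ - 0.6177|11⟩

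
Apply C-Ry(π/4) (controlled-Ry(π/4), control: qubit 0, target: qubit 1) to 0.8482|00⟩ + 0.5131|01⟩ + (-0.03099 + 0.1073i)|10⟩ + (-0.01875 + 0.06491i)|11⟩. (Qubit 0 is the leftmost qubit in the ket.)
0.8482|00⟩ + 0.5131|01⟩ + (-0.02146 + 0.07429i)|10⟩ + (-0.02918 + 0.101i)|11⟩

C-Ry(π/4) leaves the control-|0⟩ kets |00⟩, |01⟩ unchanged and applies Ry(π/4) to qubit 1 on the control-|1⟩ pair (|10⟩, |11⟩).
Ry(π/4) = [[cos(θ/2), −sin(θ/2)], [sin(θ/2), cos(θ/2)]]; θ = π/4, cos(θ/2) ≈ 0.92388, sin(θ/2) ≈ 0.382683.
With a = amp(|10⟩) = (-0.03099 + 0.1073i) and b = amp(|11⟩) = (-0.01875 + 0.06491i):
new amp(|10⟩) = (0.92388)·a + (-0.382683)·b = (-0.02146 + 0.07429i)
new amp(|11⟩) = (0.382683)·a + (0.92388)·b = (-0.02918 + 0.101i)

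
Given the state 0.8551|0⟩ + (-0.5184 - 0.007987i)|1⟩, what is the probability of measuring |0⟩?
0.7312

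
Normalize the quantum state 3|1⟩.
|1⟩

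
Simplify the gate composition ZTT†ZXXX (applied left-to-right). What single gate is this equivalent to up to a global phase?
X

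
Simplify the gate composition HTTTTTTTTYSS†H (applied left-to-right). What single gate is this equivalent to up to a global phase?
Y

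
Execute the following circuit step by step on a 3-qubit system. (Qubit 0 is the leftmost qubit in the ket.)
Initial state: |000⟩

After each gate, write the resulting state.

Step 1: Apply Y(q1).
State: i|010⟩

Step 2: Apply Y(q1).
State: |000⟩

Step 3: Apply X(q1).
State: |010⟩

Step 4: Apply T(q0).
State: |010⟩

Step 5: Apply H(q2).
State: 1/√2|010⟩ + 1/√2|011⟩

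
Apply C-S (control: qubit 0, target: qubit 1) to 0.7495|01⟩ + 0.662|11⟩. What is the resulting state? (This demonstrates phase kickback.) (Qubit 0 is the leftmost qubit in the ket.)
0.7495|01⟩ + 0.662i|11⟩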